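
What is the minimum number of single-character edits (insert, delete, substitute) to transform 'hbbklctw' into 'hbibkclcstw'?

Let D[i][j] be the edit distance between the first i characters of 'hbbklctw' and the first j characters of 'hbibkclcstw', with D[i][0] = i, D[0][j] = j, and D[i][j] = D[i-1][j-1] if the characters match, else 1 + min(D[i-1][j], D[i][j-1], D[i-1][j-1]). Filling the table (rows: prefixes of 'hbbklctw', columns: prefixes of 'hbibkclcstw'):
     ε  h  b  i  b  k  c  l  c  s  t  w
  ε  0  1  2  3  4  5  6  7  8  9 10 11
  h  1  0  1  2  3  4  5  6  7  8  9 10
  b  2  1  0  1  2  3  4  5  6  7  8  9
  b  3  2  1  1  1  2  3  4  5  6  7  8
  k  4  3  2  2  2  1  2  3  4  5  6  7
  l  5  4  3  3  3  2  2  2  3  4  5  6
  c  6  5  4  4  4  3  2  3  2  3  4  5
  t  7  6  5  5  5  4  3  3  3  3  3  4
  w  8  7  6  6  6  5  4  4  4  4  4  3
The bottom-right entry gives D[8][11] = 3, so no sequence of fewer than 3 edits works. Backtracking through the table gives one optimal edit sequence (3 edits):
  hbbklctw → hbibklctw (ins i @3)
  hbibklctw → hbibkclctw (ins c @6)
  hbibkclctw → hbibkclcstw (ins s @9)
Edit distance = 3.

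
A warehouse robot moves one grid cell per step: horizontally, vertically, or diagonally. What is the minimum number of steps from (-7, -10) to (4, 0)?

max(|x_i - y_i|) = max(|-7 - 4|, |-10 - 0|) = max(11, 10) = 11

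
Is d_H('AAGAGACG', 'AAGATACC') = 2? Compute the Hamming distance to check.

Differing positions: 5, 8. Hamming distance = 2, so the claim is true.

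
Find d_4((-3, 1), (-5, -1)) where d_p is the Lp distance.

(Σ|x_i - y_i|^4)^(1/4) = (|-3 - (-5)|^4 + |1 - (-1)|^4)^(1/4)
= (2^4 + 2^4)^(1/4) = (16 + 16)^(1/4) = (32)^(1/4) ≈ 2.3784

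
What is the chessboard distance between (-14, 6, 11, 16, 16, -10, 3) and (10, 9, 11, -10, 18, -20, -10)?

max(|x_i - y_i|) = max(|-14 - 10|, |6 - 9|, |11 - 11|, |16 - (-10)|, |16 - 18|, |-10 - (-20)|, |3 - (-10)|) = max(24, 3, 0, 26, 2, 10, 13) = 26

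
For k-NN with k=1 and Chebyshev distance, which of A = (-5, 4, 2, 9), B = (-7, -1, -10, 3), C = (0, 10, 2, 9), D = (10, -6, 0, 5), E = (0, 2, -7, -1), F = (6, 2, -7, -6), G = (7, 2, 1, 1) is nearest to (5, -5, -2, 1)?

Distances: d(A) = 10, d(B) = 12, d(C) = 15, d(D) = 5, d(E) = 7, d(F) = 7, d(G) = 7. Nearest: D = (10, -6, 0, 5) with distance 5.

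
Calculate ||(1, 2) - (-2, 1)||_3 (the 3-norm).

(Σ|x_i - y_i|^3)^(1/3) = (|1 - (-2)|^3 + |2 - 1|^3)^(1/3)
= (3^3 + 1^3)^(1/3) = (27 + 1)^(1/3) = (28)^(1/3) ≈ 3.0366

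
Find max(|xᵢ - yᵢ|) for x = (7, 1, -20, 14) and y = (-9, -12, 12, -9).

max(|x_i - y_i|) = max(|7 - (-9)|, |1 - (-12)|, |-20 - 12|, |14 - (-9)|) = max(16, 13, 32, 23) = 32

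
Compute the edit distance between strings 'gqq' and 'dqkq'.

Let D[i][j] be the edit distance between the first i characters of 'gqq' and the first j characters of 'dqkq', with D[i][0] = i, D[0][j] = j, and D[i][j] = D[i-1][j-1] if the characters match, else 1 + min(D[i-1][j], D[i][j-1], D[i-1][j-1]). Filling the table (rows: prefixes of 'gqq', columns: prefixes of 'dqkq'):
     ε  d  q  k  q
  ε  0  1  2  3  4
  g  1  1  2  3  4
  q  2  2  1  2  3
  q  3  3  2  2  2
The bottom-right entry gives D[3][4] = 2, so no sequence of fewer than 2 edits works. Backtracking through the table gives one optimal edit sequence (2 edits):
  gqq → dqq (sub g→d @1)
  dqq → dqkq (ins k @3)
Edit distance = 2.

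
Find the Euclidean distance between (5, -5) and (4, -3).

√(Σ(x_i - y_i)²) = √((5 - 4)² + (-5 - (-3))²)
= √(1² + (-2)²) = √(1 + 4) = √5 ≈ 2.2361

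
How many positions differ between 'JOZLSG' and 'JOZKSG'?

Differing positions: 4. Hamming distance = 1.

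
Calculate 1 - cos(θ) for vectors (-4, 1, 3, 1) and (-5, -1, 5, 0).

With u = (-4, 1, 3, 1), v = (-5, -1, 5, 0):
u·v = (-4)·(-5) + 1·(-1) + 3·5 + 1·0 = 20 + (-1) + 15 + 0 = 34.
|u| = √((-4)² + 1² + 3² + 1²) = √27, |v| = √((-5)² + (-1)² + 5² + 0²) = √51, so |u||v| = √(27·51) = √1377.
cos θ = (u·v)/(|u||v|) = 34/√1377 ≈ 0.9162
Cosine distance = 1 - cos θ ≈ 1 - 0.9162 = 0.0838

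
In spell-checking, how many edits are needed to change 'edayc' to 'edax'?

Let D[i][j] be the edit distance between the first i characters of 'edayc' and the first j characters of 'edax', with D[i][0] = i, D[0][j] = j, and D[i][j] = D[i-1][j-1] if the characters match, else 1 + min(D[i-1][j], D[i][j-1], D[i-1][j-1]). Filling the table (rows: prefixes of 'edayc', columns: prefixes of 'edax'):
     ε  e  d  a  x
  ε  0  1  2  3  4
  e  1  0  1  2  3
  d  2  1  0  1  2
  a  3  2  1  0  1
  y  4  3  2  1  1
  c  5  4  3  2  2
The bottom-right entry gives D[5][4] = 2, so no sequence of fewer than 2 edits works. Backtracking through the table gives one optimal edit sequence (2 edits):
  edayc → edac (del y @4)
  edac → edax (sub c→x @4)
Edit distance = 2.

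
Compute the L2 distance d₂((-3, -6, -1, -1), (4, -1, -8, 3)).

√(Σ(x_i - y_i)²) = √((-3 - 4)² + (-6 - (-1))² + (-1 - (-8))² + (-1 - 3)²)
= √((-7)² + (-5)² + 7² + (-4)²) = √(49 + 25 + 49 + 16) = √139 ≈ 11.7898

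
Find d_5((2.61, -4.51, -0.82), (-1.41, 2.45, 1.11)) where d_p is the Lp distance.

(Σ|x_i - y_i|^5)^(1/5) = (|2.61 - (-1.41)|^5 + |-4.51 - 2.45|^5 + |-0.82 - 1.11|^5)^(1/5)
= (4.02^5 + 6.96^5 + 1.93^5)^(1/5) ≈ (1049.8573 + 16332.2567 + 26.7785)^(1/5) = (17408.8925)^(1/5) ≈ 7.0494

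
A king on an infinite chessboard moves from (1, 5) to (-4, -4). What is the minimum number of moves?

max(|x_i - y_i|) = max(|1 - (-4)|, |5 - (-4)|) = max(5, 9) = 9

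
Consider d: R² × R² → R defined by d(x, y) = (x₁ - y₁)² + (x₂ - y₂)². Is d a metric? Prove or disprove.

No. The squared Euclidean distance fails the triangle inequality. Counterexample: x = (0, 0), y = (4, 2), z = (8, 4). d(x,z) = 8² + 4² = 80, but d(x,y) + d(y,z) = (4² + 2²) + (4² + 2²) = 20 + 20 = 40. Since 80 > 40, the triangle inequality is violated. (Note: √d, the ordinary Euclidean distance, IS a metric.)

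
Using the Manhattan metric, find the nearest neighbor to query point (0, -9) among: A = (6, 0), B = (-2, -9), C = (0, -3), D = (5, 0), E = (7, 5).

Distances: d(A) = 15, d(B) = 2, d(C) = 6, d(D) = 14, d(E) = 21. Nearest: B = (-2, -9) with distance 2.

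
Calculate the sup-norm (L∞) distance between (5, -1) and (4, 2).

max(|x_i - y_i|) = max(|5 - 4|, |-1 - 2|) = max(1, 3) = 3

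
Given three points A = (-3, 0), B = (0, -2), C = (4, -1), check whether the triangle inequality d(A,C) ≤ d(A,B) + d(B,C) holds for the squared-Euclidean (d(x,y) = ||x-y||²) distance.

d(A,B) = 3² + 2² = 13, d(B,C) = 4² + 1² = 17, d(A,C) = 7² + 1² = 50.
d(A,C) = 50 > 13 + 17 = 30. Triangle inequality is VIOLATED. (Squared-Euclidean is not a metric — this is a counterexample.)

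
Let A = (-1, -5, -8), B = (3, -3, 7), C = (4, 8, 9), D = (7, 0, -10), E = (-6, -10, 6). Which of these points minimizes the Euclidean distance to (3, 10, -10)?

Distances: d(A) ≈ 15.6525, d(B) ≈ 21.4009, d(C) ≈ 19.1311, d(D) ≈ 10.7703, d(E) ≈ 27.1477. Nearest: D = (7, 0, -10) with distance 10.7703.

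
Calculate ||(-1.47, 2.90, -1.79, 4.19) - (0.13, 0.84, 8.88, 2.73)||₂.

√(Σ(x_i - y_i)²) = √((-1.47 - 0.13)² + (2.9 - 0.84)² + (-1.79 - 8.88)² + (4.19 - 2.73)²)
= √((-1.6)² + 2.06² + (-10.67)² + 1.46²) = √(2.56 + 4.2436 + 113.8489 + 2.1316) = √122.7841 ≈ 11.0808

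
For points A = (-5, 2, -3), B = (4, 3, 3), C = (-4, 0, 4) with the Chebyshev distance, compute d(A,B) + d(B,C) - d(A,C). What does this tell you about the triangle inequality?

d(A,B) = max(9, 1, 6) = 9, d(B,C) = max(8, 3, 1) = 8, d(A,C) = max(1, 2, 7) = 7.
d(A,B) + d(B,C) - d(A,C) = 9 + 8 - 7 = 17 - 7 = 10. This is ≥ 0, so the triangle inequality holds for these points.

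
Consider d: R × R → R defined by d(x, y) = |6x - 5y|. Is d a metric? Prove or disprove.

No. d fails symmetry: d(8, 5) = |6·8 - 5·5| = |23| = 23, but d(5, 8) = |6·5 - 5·8| = |-10| = 10. Since 23 ≠ 10, d(x,y) ≠ d(y,x) in general.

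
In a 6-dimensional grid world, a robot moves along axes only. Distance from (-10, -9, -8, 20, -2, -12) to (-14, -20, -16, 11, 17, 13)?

Σ|x_i - y_i| = |-10 - (-14)| + |-9 - (-20)| + |-8 - (-16)| + |20 - 11| + |-2 - 17| + |-12 - 13| = 4 + 11 + 8 + 9 + 19 + 25 = 76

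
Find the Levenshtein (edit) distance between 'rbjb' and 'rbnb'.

Let D[i][j] be the edit distance between the first i characters of 'rbjb' and the first j characters of 'rbnb', with D[i][0] = i, D[0][j] = j, and D[i][j] = D[i-1][j-1] if the characters match, else 1 + min(D[i-1][j], D[i][j-1], D[i-1][j-1]). Filling the table (rows: prefixes of 'rbjb', columns: prefixes of 'rbnb'):
     ε  r  b  n  b
  ε  0  1  2  3  4
  r  1  0  1  2  3
  b  2  1  0  1  2
  j  3  2  1  1  2
  b  4  3  2  2  1
The bottom-right entry gives D[4][4] = 1, so no sequence of fewer than 1 edit works. Backtracking through the table gives one optimal edit sequence (1 edit):
  rbjb → rbnb (sub j→n @3)
Edit distance = 1.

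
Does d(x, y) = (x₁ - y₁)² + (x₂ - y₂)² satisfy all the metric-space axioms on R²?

No. The squared Euclidean distance fails the triangle inequality. Counterexample: x = (0, 0), y = (5, 5), z = (10, 10). d(x,z) = 10² + 10² = 200, but d(x,y) + d(y,z) = (5² + 5²) + (5² + 5²) = 50 + 50 = 100. Since 200 > 100, the triangle inequality is violated. (Note: √d, the ordinary Euclidean distance, IS a metric.)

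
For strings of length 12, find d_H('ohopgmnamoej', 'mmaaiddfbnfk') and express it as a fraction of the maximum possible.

Differing positions: 1, 2, 3, 4, 5, 6, 7, 8, 9, 10, 11, 12. Hamming distance = 12. The maximum possible Hamming distance for length-12 strings is 12, so d_H/12 = 12/12 = 1.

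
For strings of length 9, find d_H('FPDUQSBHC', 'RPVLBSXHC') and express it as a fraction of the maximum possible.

Differing positions: 1, 3, 4, 5, 7. Hamming distance = 5. The maximum possible Hamming distance for length-9 strings is 9, so d_H/9 = 5/9 ≈ 0.5556.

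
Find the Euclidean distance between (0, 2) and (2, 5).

√(Σ(x_i - y_i)²) = √((0 - 2)² + (2 - 5)²)
= √((-2)² + (-3)²) = √(4 + 9) = √13 ≈ 3.6056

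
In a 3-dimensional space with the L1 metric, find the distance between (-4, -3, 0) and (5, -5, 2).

Σ|x_i - y_i| = |-4 - 5| + |-3 - (-5)| + |0 - 2| = 9 + 2 + 2 = 13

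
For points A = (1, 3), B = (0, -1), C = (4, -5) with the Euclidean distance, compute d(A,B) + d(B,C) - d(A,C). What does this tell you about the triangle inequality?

d(A,B) = √(1² + 4²) = √17 ≈ 4.1231, d(B,C) = √(4² + 4²) = √32 ≈ 5.6569, d(A,C) = √(3² + 8²) = √73 ≈ 8.544.
d(A,B) + d(B,C) - d(A,C) = 4.1231 + 5.6569 - 8.544 = 9.78 - 8.544 = 1.236 (to 4 decimal places). This is ≥ 0, so the triangle inequality holds for these points.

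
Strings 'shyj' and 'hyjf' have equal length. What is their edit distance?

Let D[i][j] be the edit distance between the first i characters of 'shyj' and the first j characters of 'hyjf', with D[i][0] = i, D[0][j] = j, and D[i][j] = D[i-1][j-1] if the characters match, else 1 + min(D[i-1][j], D[i][j-1], D[i-1][j-1]). Filling the table (rows: prefixes of 'shyj', columns: prefixes of 'hyjf'):
     ε  h  y  j  f
  ε  0  1  2  3  4
  s  1  1  2  3  4
  h  2  1  2  3  4
  y  3  2  1  2  3
  j  4  3  2  1  2
The bottom-right entry gives D[4][4] = 2, so no sequence of fewer than 2 edits works. Backtracking through the table gives one optimal edit sequence (2 edits):
  shyj → hyj (del s @1)
  hyj → hyjf (ins f @4)
Edit distance = 2.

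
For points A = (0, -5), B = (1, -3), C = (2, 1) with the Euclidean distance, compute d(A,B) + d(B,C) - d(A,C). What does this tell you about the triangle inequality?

d(A,B) = √(1² + 2²) = √5 ≈ 2.2361, d(B,C) = √(1² + 4²) = √17 ≈ 4.1231, d(A,C) = √(2² + 6²) = √40 ≈ 6.3246.
d(A,B) + d(B,C) - d(A,C) = 2.2361 + 4.1231 - 6.3246 = 6.3592 - 6.3246 = 0.0346 (to 4 decimal places). This is ≥ 0, so the triangle inequality holds for these points.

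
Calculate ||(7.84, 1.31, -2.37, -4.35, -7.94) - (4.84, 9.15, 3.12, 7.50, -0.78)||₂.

√(Σ(x_i - y_i)²) = √((7.84 - 4.84)² + (1.31 - 9.15)² + (-2.37 - 3.12)² + (-4.35 - 7.5)² + (-7.94 - (-0.78))²)
= √(3² + (-7.84)² + (-5.49)² + (-11.85)² + (-7.16)²) = √(9 + 61.4656 + 30.1401 + 140.4225 + 51.2656) = √292.2938 ≈ 17.0966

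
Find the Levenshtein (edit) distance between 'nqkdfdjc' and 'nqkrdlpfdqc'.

Let D[i][j] be the edit distance between the first i characters of 'nqkdfdjc' and the first j characters of 'nqkrdlpfdqc', with D[i][0] = i, D[0][j] = j, and D[i][j] = D[i-1][j-1] if the characters match, else 1 + min(D[i-1][j], D[i][j-1], D[i-1][j-1]). Filling the table (rows: prefixes of 'nqkdfdjc', columns: prefixes of 'nqkrdlpfdqc'):
     ε  n  q  k  r  d  l  p  f  d  q  c
  ε  0  1  2  3  4  5  6  7  8  9 10 11
  n  1  0  1  2  3  4  5  6  7  8  9 10
  q  2  1  0  1  2  3  4  5  6  7  8  9
  k  3  2  1  0  1  2  3  4  5  6  7  8
  d  4  3  2  1  1  1  2  3  4  5  6  7
  f  5  4  3  2  2  2  2  3  3  4  5  6
  d  6  5  4  3  3  2  3  3  4  3  4  5
  j  7  6  5  4  4  3  3  4  4  4  4  5
  c  8  7  6  5  5  4  4  4  5  5  5  4
The bottom-right entry gives D[8][11] = 4, so no sequence of fewer than 4 edits works. Backtracking through the table gives one optimal edit sequence (4 edits):
  nqkdfdjc → nqkrdfdjc (ins r @4)
  nqkrdfdjc → nqkrdlfdjc (ins l @6)
  nqkrdlfdjc → nqkrdlpfdjc (ins p @7)
  nqkrdlpfdjc → nqkrdlpfdqc (sub j→q @10)
Edit distance = 4.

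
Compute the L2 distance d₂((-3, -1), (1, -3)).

√(Σ(x_i - y_i)²) = √((-3 - 1)² + (-1 - (-3))²)
= √((-4)² + 2²) = √(16 + 4) = √20 ≈ 4.4721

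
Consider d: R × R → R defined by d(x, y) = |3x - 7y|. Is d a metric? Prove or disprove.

No. d fails symmetry: d(3, 4) = |3·3 - 7·4| = |-19| = 19, but d(4, 3) = |3·4 - 7·3| = |-9| = 9. Since 19 ≠ 9, d(x,y) ≠ d(y,x) in general.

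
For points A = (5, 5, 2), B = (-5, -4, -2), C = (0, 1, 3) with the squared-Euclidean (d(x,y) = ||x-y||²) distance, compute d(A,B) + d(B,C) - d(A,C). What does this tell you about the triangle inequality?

d(A,B) = 10² + 9² + 4² = 197, d(B,C) = 5² + 5² + 5² = 75, d(A,C) = 5² + 4² + 1² = 42.
d(A,B) + d(B,C) - d(A,C) = 197 + 75 - 42 = 272 - 42 = 230. This is ≥ 0, so the triangle inequality holds for these points.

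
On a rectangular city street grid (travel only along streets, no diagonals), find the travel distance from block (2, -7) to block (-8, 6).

Σ|x_i - y_i| = |2 - (-8)| + |-7 - 6| = 10 + 13 = 23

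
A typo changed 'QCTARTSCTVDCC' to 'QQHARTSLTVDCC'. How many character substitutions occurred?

Differing positions: 2, 3, 8. Hamming distance = 3.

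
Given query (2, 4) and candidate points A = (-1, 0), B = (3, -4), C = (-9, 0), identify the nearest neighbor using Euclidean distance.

Distances: d(A) = 5, d(B) ≈ 8.0623, d(C) ≈ 11.7047. Nearest: A = (-1, 0) with distance 5.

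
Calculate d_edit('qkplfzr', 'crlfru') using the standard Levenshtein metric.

Let D[i][j] be the edit distance between the first i characters of 'qkplfzr' and the first j characters of 'crlfru', with D[i][0] = i, D[0][j] = j, and D[i][j] = D[i-1][j-1] if the characters match, else 1 + min(D[i-1][j], D[i][j-1], D[i-1][j-1]). Filling the table (rows: prefixes of 'qkplfzr', columns: prefixes of 'crlfru'):
     ε  c  r  l  f  r  u
  ε  0  1  2  3  4  5  6
  q  1  1  2  3  4  5  6
  k  2  2  2  3  4  5  6
  p  3  3  3  3  4  5  6
  l  4  4  4  3  4  5  6
  f  5  5  5  4  3  4  5
  z  6  6  6  5  4  4  5
  r  7  7  6  6  5  4  5
The bottom-right entry gives D[7][6] = 5, so no sequence of fewer than 5 edits works. Backtracking through the table gives one optimal edit sequence (5 edits):
  qkplfzr → kplfzr (del q @1)
  kplfzr → cplfzr (sub k→c @1)
  cplfzr → crlfzr (sub p→r @2)
  crlfzr → crlfrr (sub z→r @5)
  crlfrr → crlfru (sub r→u @6)
Edit distance = 5.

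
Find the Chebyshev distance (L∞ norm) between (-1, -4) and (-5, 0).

max(|x_i - y_i|) = max(|-1 - (-5)|, |-4 - 0|) = max(4, 4) = 4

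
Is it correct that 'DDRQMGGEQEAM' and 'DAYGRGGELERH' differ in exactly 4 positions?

Differing positions: 2, 3, 4, 5, 9, 11, 12. Hamming distance = 7, so the claim that d_H = 4 is false.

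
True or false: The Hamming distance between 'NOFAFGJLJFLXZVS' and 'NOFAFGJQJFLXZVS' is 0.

Differing positions: 8. Hamming distance = 1, so the claim that d_H = 0 is false.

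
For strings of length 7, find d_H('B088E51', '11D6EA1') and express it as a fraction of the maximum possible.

Differing positions: 1, 2, 3, 4, 6. Hamming distance = 5. The maximum possible Hamming distance for length-7 strings is 7, so d_H/7 = 5/7 ≈ 0.7143.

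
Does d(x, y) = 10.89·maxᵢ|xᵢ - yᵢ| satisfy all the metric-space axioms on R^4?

Yes. The L∞ (Chebyshev) norm induces a metric on R^4, and multiplying a metric by a positive constant 10.89 > 0 preserves all four axioms: non-negativity (10.89·||x-y|| ≥ 0), identity (10.89·||x-y|| = 0 ⟺ ||x-y|| = 0 ⟺ x = y), symmetry (||x-y|| = ||y-x||), and the triangle inequality (10.89·||x-z|| ≤ 10.89·||x-y|| + 10.89·||y-z||). So d is a metric.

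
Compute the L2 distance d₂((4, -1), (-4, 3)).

√(Σ(x_i - y_i)²) = √((4 - (-4))² + (-1 - 3)²)
= √(8² + (-4)²) = √(64 + 16) = √80 ≈ 8.9443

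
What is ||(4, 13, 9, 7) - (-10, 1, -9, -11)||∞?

max(|x_i - y_i|) = max(|4 - (-10)|, |13 - 1|, |9 - (-9)|, |7 - (-11)|) = max(14, 12, 18, 18) = 18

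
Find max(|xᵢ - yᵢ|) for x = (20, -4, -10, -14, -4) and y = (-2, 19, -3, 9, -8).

max(|x_i - y_i|) = max(|20 - (-2)|, |-4 - 19|, |-10 - (-3)|, |-14 - 9|, |-4 - (-8)|) = max(22, 23, 7, 23, 4) = 23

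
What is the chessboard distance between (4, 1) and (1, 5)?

max(|x_i - y_i|) = max(|4 - 1|, |1 - 5|) = max(3, 4) = 4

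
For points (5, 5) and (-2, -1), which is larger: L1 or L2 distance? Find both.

L1 = |5 - (-2)| + |5 - (-1)| = 7 + 6 = 13
L2 = √(7² + 6²) = √85 ≈ 9.2195
L1 ≥ L2 always (equality iff movement is along one axis); L1 > L2 here.
Ratio L1/L2 = 13/√85 ≈ 1.41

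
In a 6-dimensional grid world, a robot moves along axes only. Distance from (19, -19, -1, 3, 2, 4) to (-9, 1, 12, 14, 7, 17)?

Σ|x_i - y_i| = |19 - (-9)| + |-19 - 1| + |-1 - 12| + |3 - 14| + |2 - 7| + |4 - 17| = 28 + 20 + 13 + 11 + 5 + 13 = 90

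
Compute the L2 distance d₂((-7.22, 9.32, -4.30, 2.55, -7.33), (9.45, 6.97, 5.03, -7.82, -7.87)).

√(Σ(x_i - y_i)²) = √((-7.22 - 9.45)² + (9.32 - 6.97)² + (-4.3 - 5.03)² + (2.55 - (-7.82))² + (-7.33 - (-7.87))²)
= √((-16.67)² + 2.35² + (-9.33)² + 10.37² + 0.54²) = √(277.8889 + 5.5225 + 87.0489 + 107.5369 + 0.2916) = √478.2888 ≈ 21.8698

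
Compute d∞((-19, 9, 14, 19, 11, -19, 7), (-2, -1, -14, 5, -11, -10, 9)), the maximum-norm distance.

max(|x_i - y_i|) = max(|-19 - (-2)|, |9 - (-1)|, |14 - (-14)|, |19 - 5|, |11 - (-11)|, |-19 - (-10)|, |7 - 9|) = max(17, 10, 28, 14, 22, 9, 2) = 28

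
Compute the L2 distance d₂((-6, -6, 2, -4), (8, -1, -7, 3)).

√(Σ(x_i - y_i)²) = √((-6 - 8)² + (-6 - (-1))² + (2 - (-7))² + (-4 - 3)²)
= √((-14)² + (-5)² + 9² + (-7)²) = √(196 + 25 + 81 + 49) = √351 ≈ 18.735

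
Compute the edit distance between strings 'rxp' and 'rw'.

Let D[i][j] be the edit distance between the first i characters of 'rxp' and the first j characters of 'rw', with D[i][0] = i, D[0][j] = j, and D[i][j] = D[i-1][j-1] if the characters match, else 1 + min(D[i-1][j], D[i][j-1], D[i-1][j-1]). Filling the table (rows: prefixes of 'rxp', columns: prefixes of 'rw'):
     ε  r  w
  ε  0  1  2
  r  1  0  1
  x  2  1  1
  p  3  2  2
The bottom-right entry gives D[3][2] = 2, so no sequence of fewer than 2 edits works. Backtracking through the table gives one optimal edit sequence (2 edits):
  rxp → rp (del x @2)
  rp → rw (sub p→w @2)
Edit distance = 2.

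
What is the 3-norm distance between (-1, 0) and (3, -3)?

(Σ|x_i - y_i|^3)^(1/3) = (|-1 - 3|^3 + |0 - (-3)|^3)^(1/3)
= (4^3 + 3^3)^(1/3) = (64 + 27)^(1/3) = (91)^(1/3) ≈ 4.4979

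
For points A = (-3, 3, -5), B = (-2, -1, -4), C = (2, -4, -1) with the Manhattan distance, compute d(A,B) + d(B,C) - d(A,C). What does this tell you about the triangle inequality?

d(A,B) = 1 + 4 + 1 = 6, d(B,C) = 4 + 3 + 3 = 10, d(A,C) = 5 + 7 + 4 = 16.
d(A,B) + d(B,C) - d(A,C) = 6 + 10 - 16 = 16 - 16 = 0. This is ≥ 0, so the triangle inequality holds for these points.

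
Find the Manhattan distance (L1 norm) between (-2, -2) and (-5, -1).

Σ|x_i - y_i| = |-2 - (-5)| + |-2 - (-1)| = 3 + 1 = 4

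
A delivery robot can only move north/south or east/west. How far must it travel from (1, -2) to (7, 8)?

Σ|x_i - y_i| = |1 - 7| + |-2 - 8| = 6 + 10 = 16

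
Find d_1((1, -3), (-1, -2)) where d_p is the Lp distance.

Σ|x_i - y_i| = |1 - (-1)| + |-3 - (-2)| = 2 + 1 = 3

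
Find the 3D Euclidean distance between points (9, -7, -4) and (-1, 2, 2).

√(Σ(x_i - y_i)²) = √((9 - (-1))² + (-7 - 2)² + (-4 - 2)²)
= √(10² + (-9)² + (-6)²) = √(100 + 81 + 36) = √217 ≈ 14.7309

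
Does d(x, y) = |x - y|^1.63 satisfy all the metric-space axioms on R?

No. d(x,y) = |x-y|^1.63 fails the triangle inequality since p = 1.63 > 1. Counterexample: x = -4, y = -1, z = 4. d(x,z) = |-4 - 4|^1.63 = 8^1.63 ≈ 29.6508, but d(x,y) + d(y,z) = 3^1.63 + 5^1.63 ≈ 5.9939 + 13.7823 = 19.7762. Since 29.6508 > 19.7762, the triangle inequality is violated.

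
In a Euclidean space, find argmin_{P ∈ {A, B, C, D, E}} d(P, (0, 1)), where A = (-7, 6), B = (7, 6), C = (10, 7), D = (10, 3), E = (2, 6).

Distances: d(A) ≈ 8.6023, d(B) ≈ 8.6023, d(C) ≈ 11.6619, d(D) ≈ 10.198, d(E) ≈ 5.3852. Nearest: E = (2, 6) with distance 5.3852.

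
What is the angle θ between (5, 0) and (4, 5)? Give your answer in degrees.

With u = (5, 0), v = (4, 5):
u·v = 5·4 + 0·5 = 20 + 0 = 20.
|u| = √(5² + 0²) = √25, |v| = √(4² + 5²) = √41, so |u||v| = √(25·41) = √1025.
cos θ = (u·v)/(|u||v|) = 20/√1025 ≈ 0.624695
θ = arccos(0.624695) ≈ 51.34°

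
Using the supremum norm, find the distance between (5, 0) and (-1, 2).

max(|x_i - y_i|) = max(|5 - (-1)|, |0 - 2|) = max(6, 2) = 6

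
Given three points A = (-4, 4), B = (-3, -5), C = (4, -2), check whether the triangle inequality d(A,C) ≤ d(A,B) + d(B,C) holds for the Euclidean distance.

d(A,B) = √(1² + 9²) = √82 ≈ 9.0554, d(B,C) = √(7² + 3²) = √58 ≈ 7.6158, d(A,C) = √(8² + 6²) = √100 = 10.
d(A,C) = 10 ≤ 9.0554 + 7.6158 = 16.6712. Triangle inequality is satisfied.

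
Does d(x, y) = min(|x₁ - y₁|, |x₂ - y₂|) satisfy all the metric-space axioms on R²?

No. d fails identity of indiscernibles: take x = (3, 0) and y = (3, 8). Then d(x,y) = min(|3 - 3|, |0 - 8|) = min(0, 8) = 0, yet x ≠ y.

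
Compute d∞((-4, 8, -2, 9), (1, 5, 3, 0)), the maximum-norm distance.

max(|x_i - y_i|) = max(|-4 - 1|, |8 - 5|, |-2 - 3|, |9 - 0|) = max(5, 3, 5, 9) = 9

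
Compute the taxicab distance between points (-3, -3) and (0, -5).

Σ|x_i - y_i| = |-3 - 0| + |-3 - (-5)| = 3 + 2 = 5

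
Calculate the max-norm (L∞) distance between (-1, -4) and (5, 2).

max(|x_i - y_i|) = max(|-1 - 5|, |-4 - 2|) = max(6, 6) = 6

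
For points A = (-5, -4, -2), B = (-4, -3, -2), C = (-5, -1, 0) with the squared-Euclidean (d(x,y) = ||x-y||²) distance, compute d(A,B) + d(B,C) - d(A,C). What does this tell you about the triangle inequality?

d(A,B) = 1² + 1² + 0² = 2, d(B,C) = 1² + 2² + 2² = 9, d(A,C) = 0² + 3² + 2² = 13.
d(A,B) + d(B,C) - d(A,C) = 2 + 9 - 13 = 11 - 13 = -2. This is < 0, so the triangle inequality FAILS for these points (squared-Euclidean is not a metric).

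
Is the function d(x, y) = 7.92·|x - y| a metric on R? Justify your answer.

Yes. Since |x - y| is a metric on R and 7.92 > 0, the positive scalar multiple 7.92·|x - y| is also a metric: scaling by a positive constant preserves non-negativity, identity (d=0 ⟺ |x-y|=0 ⟺ x=y), symmetry, and the triangle inequality.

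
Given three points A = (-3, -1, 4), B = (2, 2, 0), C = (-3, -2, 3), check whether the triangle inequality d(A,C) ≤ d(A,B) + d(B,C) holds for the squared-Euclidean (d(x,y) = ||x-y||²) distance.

d(A,B) = 5² + 3² + 4² = 50, d(B,C) = 5² + 4² + 3² = 50, d(A,C) = 0² + 1² + 1² = 2.
d(A,C) = 2 ≤ 50 + 50 = 100. Triangle inequality is satisfied.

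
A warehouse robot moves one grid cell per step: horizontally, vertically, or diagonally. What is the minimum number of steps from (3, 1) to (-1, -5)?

max(|x_i - y_i|) = max(|3 - (-1)|, |1 - (-5)|) = max(4, 6) = 6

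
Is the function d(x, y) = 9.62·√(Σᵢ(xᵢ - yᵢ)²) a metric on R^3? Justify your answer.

Yes. The L2 (Euclidean) norm induces a metric on R^3, and multiplying a metric by a positive constant 9.62 > 0 preserves all four axioms: non-negativity (9.62·||x-y|| ≥ 0), identity (9.62·||x-y|| = 0 ⟺ ||x-y|| = 0 ⟺ x = y), symmetry (||x-y|| = ||y-x||), and the triangle inequality (9.62·||x-z|| ≤ 9.62·||x-y|| + 9.62·||y-z||). So d is a metric.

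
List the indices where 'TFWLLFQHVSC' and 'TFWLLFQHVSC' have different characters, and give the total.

Differing positions: none. Hamming distance = 0.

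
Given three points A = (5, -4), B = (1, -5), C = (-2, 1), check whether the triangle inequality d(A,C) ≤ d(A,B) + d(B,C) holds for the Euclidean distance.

d(A,B) = √(4² + 1²) = √17 ≈ 4.1231, d(B,C) = √(3² + 6²) = √45 ≈ 6.7082, d(A,C) = √(7² + 5²) = √74 ≈ 8.6023.
d(A,C) ≈ 8.6023 ≤ 4.1231 + 6.7082 = 10.8313. Triangle inequality is satisfied.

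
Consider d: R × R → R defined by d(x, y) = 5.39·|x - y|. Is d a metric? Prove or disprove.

Yes. Since |x - y| is a metric on R and 5.39 > 0, the positive scalar multiple 5.39·|x - y| is also a metric: scaling by a positive constant preserves non-negativity, identity (d=0 ⟺ |x-y|=0 ⟺ x=y), symmetry, and the triangle inequality.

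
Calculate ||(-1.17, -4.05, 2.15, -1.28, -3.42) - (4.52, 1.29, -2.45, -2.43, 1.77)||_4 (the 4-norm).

(Σ|x_i - y_i|^4)^(1/4) = (|-1.17 - 4.52|^4 + |-4.05 - 1.29|^4 + |2.15 - (-2.45)|^4 + |-1.28 - (-2.43)|^4 + |-3.42 - 1.77|^4)^(1/4)
= (5.69^4 + 5.34^4 + 4.6^4 + 1.15^4 + 5.19^4)^(1/4) ≈ (1048.2119 + 813.1394 + 447.7456 + 1.749 + 725.5535)^(1/4) = (3036.3994)^(1/4) ≈ 7.4232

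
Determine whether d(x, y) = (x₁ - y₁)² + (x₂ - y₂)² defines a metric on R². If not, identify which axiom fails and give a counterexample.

No. The squared Euclidean distance fails the triangle inequality. Counterexample: x = (0, 0), y = (2, 1), z = (4, 2). d(x,z) = 4² + 2² = 20, but d(x,y) + d(y,z) = (2² + 1²) + (2² + 1²) = 5 + 5 = 10. Since 20 > 10, the triangle inequality is violated. (Note: √d, the ordinary Euclidean distance, IS a metric.)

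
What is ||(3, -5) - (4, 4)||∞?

max(|x_i - y_i|) = max(|3 - 4|, |-5 - 4|) = max(1, 9) = 9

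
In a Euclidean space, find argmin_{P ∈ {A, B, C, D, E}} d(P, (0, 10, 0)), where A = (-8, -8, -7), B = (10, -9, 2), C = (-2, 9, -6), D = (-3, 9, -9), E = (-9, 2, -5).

Distances: d(A) ≈ 20.9045, d(B) ≈ 21.5639, d(C) ≈ 6.4031, d(D) ≈ 9.5394, d(E) ≈ 13.0384. Nearest: C = (-2, 9, -6) with distance 6.4031.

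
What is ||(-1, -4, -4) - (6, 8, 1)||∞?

max(|x_i - y_i|) = max(|-1 - 6|, |-4 - 8|, |-4 - 1|) = max(7, 12, 5) = 12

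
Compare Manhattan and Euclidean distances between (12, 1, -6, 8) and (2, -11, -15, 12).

L1 = |12 - 2| + |1 - (-11)| + |-6 - (-15)| + |8 - 12| = 10 + 12 + 9 + 4 = 35
L2 = √(10² + 12² + 9² + 4²) = √341 ≈ 18.4662
L1 ≥ L2 always (equality iff movement is along one axis); L1 > L2 here.
Ratio L1/L2 = 35/√341 ≈ 1.8954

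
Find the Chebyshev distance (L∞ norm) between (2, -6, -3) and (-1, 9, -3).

max(|x_i - y_i|) = max(|2 - (-1)|, |-6 - 9|, |-3 - (-3)|) = max(3, 15, 0) = 15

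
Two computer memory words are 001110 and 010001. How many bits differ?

Differing positions: 2, 3, 4, 5, 6. Hamming distance = 5.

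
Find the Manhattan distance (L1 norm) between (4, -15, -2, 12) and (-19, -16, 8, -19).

Σ|x_i - y_i| = |4 - (-19)| + |-15 - (-16)| + |-2 - 8| + |12 - (-19)| = 23 + 1 + 10 + 31 = 65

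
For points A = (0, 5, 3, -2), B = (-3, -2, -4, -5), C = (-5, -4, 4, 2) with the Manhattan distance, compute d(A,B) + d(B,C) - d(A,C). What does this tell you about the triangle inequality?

d(A,B) = 3 + 7 + 7 + 3 = 20, d(B,C) = 2 + 2 + 8 + 7 = 19, d(A,C) = 5 + 9 + 1 + 4 = 19.
d(A,B) + d(B,C) - d(A,C) = 20 + 19 - 19 = 39 - 19 = 20. This is ≥ 0, so the triangle inequality holds for these points.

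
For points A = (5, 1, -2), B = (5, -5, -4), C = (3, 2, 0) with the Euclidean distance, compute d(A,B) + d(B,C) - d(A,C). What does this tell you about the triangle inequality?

d(A,B) = √(0² + 6² + 2²) = √40 ≈ 6.3246, d(B,C) = √(2² + 7² + 4²) = √69 ≈ 8.3066, d(A,C) = √(2² + 1² + 2²) = √9 = 3.
d(A,B) + d(B,C) - d(A,C) = 6.3246 + 8.3066 - 3 = 14.6312 - 3 = 11.6312 (to 4 decimal places). This is ≥ 0, so the triangle inequality holds for these points.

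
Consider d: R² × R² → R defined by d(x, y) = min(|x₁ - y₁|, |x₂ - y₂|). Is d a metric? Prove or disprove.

No. d fails identity of indiscernibles: take x = (5, 0) and y = (5, 9). Then d(x,y) = min(|5 - 5|, |0 - 9|) = min(0, 9) = 0, yet x ≠ y.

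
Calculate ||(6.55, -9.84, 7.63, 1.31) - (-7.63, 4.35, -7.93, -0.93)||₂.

√(Σ(x_i - y_i)²) = √((6.55 - (-7.63))² + (-9.84 - 4.35)² + (7.63 - (-7.93))² + (1.31 - (-0.93))²)
= √(14.18² + (-14.19)² + 15.56² + 2.24²) = √(201.0724 + 201.3561 + 242.1136 + 5.0176) = √649.5597 ≈ 25.4865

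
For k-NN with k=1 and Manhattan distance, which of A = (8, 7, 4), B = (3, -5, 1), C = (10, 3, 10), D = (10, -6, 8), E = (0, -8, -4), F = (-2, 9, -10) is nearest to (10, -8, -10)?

Distances: d(A) = 31, d(B) = 21, d(C) = 31, d(D) = 20, d(E) = 16, d(F) = 29. Nearest: E = (0, -8, -4) with distance 16.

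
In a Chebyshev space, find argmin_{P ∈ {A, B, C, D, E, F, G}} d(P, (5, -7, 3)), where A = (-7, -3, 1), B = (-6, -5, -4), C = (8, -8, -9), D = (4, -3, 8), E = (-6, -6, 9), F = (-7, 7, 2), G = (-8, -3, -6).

Distances: d(A) = 12, d(B) = 11, d(C) = 12, d(D) = 5, d(E) = 11, d(F) = 14, d(G) = 13. Nearest: D = (4, -3, 8) with distance 5.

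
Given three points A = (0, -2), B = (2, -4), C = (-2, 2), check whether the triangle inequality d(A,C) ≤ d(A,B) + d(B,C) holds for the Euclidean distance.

d(A,B) = √(2² + 2²) = √8 ≈ 2.8284, d(B,C) = √(4² + 6²) = √52 ≈ 7.2111, d(A,C) = √(2² + 4²) = √20 ≈ 4.4721.
d(A,C) ≈ 4.4721 ≤ 2.8284 + 7.2111 = 10.0395. Triangle inequality is satisfied.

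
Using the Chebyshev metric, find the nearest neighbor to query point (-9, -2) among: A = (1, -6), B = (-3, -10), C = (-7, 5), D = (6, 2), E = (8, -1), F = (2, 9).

Distances: d(A) = 10, d(B) = 8, d(C) = 7, d(D) = 15, d(E) = 17, d(F) = 11. Nearest: C = (-7, 5) with distance 7.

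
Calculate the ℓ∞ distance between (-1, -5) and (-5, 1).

max(|x_i - y_i|) = max(|-1 - (-5)|, |-5 - 1|) = max(4, 6) = 6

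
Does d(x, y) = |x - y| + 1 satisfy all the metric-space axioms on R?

No. d fails identity of indiscernibles (specifically d(x,x) = 0): d(-1, -1) = |-1 - (-1)| + 1 = 0 + 1 = 1 ≠ 0.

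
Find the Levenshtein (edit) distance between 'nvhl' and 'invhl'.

Let D[i][j] be the edit distance between the first i characters of 'nvhl' and the first j characters of 'invhl', with D[i][0] = i, D[0][j] = j, and D[i][j] = D[i-1][j-1] if the characters match, else 1 + min(D[i-1][j], D[i][j-1], D[i-1][j-1]). Filling the table (rows: prefixes of 'nvhl', columns: prefixes of 'invhl'):
     ε  i  n  v  h  l
  ε  0  1  2  3  4  5
  n  1  1  1  2  3  4
  v  2  2  2  1  2  3
  h  3  3  3  2  1  2
  l  4  4  4  3  2  1
The bottom-right entry gives D[4][5] = 1, so no sequence of fewer than 1 edit works. Backtracking through the table gives one optimal edit sequence (1 edit):
  nvhl → invhl (ins i @1)
Edit distance = 1.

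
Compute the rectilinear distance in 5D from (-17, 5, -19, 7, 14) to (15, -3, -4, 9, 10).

Σ|x_i - y_i| = |-17 - 15| + |5 - (-3)| + |-19 - (-4)| + |7 - 9| + |14 - 10| = 32 + 8 + 15 + 2 + 4 = 61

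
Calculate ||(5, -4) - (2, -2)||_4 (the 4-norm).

(Σ|x_i - y_i|^4)^(1/4) = (|5 - 2|^4 + |-4 - (-2)|^4)^(1/4)
= (3^4 + 2^4)^(1/4) = (81 + 16)^(1/4) = (97)^(1/4) ≈ 3.1383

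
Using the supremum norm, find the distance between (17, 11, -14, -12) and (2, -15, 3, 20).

max(|x_i - y_i|) = max(|17 - 2|, |11 - (-15)|, |-14 - 3|, |-12 - 20|) = max(15, 26, 17, 32) = 32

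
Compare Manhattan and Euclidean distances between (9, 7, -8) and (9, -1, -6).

L1 = |9 - 9| + |7 - (-1)| + |-8 - (-6)| = 0 + 8 + 2 = 10
L2 = √(0² + 8² + 2²) = √68 ≈ 8.2462
L1 ≥ L2 always (equality iff movement is along one axis); L1 > L2 here.
Ratio L1/L2 = 10/√68 ≈ 1.2127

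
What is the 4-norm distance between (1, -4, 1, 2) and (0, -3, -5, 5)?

(Σ|x_i - y_i|^4)^(1/4) = (|1 - 0|^4 + |-4 - (-3)|^4 + |1 - (-5)|^4 + |2 - 5|^4)^(1/4)
= (1^4 + 1^4 + 6^4 + 3^4)^(1/4) = (1 + 1 + 1296 + 81)^(1/4) = (1379)^(1/4) ≈ 6.0938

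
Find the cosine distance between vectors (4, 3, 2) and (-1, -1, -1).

With u = (4, 3, 2), v = (-1, -1, -1):
u·v = 4·(-1) + 3·(-1) + 2·(-1) = (-4) + (-3) + (-2) = -9.
|u| = √(4² + 3² + 2²) = √29, |v| = √((-1)² + (-1)² + (-1)²) = √3, so |u||v| = √(29·3) = √87.
cos θ = (u·v)/(|u||v|) = -9/√87 ≈ -0.9649
Cosine distance = 1 - cos θ ≈ 1 - (-0.9649) = 1.9649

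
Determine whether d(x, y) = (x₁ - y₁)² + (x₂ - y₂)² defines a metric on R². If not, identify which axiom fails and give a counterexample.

No. The squared Euclidean distance fails the triangle inequality. Counterexample: x = (0, 0), y = (3, 1), z = (6, 2). d(x,z) = 6² + 2² = 40, but d(x,y) + d(y,z) = (3² + 1²) + (3² + 1²) = 10 + 10 = 20. Since 40 > 20, the triangle inequality is violated. (Note: √d, the ordinary Euclidean distance, IS a metric.)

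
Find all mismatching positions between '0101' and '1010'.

Differing positions: 1, 2, 3, 4. Hamming distance = 4.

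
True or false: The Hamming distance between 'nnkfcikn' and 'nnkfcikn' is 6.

Differing positions: none. Hamming distance = 0, so the claim that d_H = 6 is false.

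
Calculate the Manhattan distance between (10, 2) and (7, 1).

Σ|x_i - y_i| = |10 - 7| + |2 - 1| = 3 + 1 = 4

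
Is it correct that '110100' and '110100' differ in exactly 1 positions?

Differing positions: none. Hamming distance = 0, so the claim that d_H = 1 is false.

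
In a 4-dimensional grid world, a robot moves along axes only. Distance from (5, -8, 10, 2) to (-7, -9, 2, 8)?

Σ|x_i - y_i| = |5 - (-7)| + |-8 - (-9)| + |10 - 2| + |2 - 8| = 12 + 1 + 8 + 6 = 27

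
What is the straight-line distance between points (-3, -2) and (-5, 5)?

√(Σ(x_i - y_i)²) = √((-3 - (-5))² + (-2 - 5)²)
= √(2² + (-7)²) = √(4 + 49) = √53 ≈ 7.2801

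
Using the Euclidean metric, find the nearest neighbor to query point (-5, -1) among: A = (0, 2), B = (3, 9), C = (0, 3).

Distances: d(A) ≈ 5.831, d(B) ≈ 12.8062, d(C) ≈ 6.4031. Nearest: A = (0, 2) with distance 5.831.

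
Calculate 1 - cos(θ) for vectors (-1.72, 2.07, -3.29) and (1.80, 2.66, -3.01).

With u = (-1.72, 2.07, -3.29), v = (1.80, 2.66, -3.01):
u·v = (-1.72)·1.8 + 2.07·2.66 + (-3.29)·(-3.01) = (-3.096) + 5.5062 + 9.9029 = 12.3131.
|u| = √((-1.72)² + 2.07² + (-3.29)²) = √(2.9584 + 4.2849 + 10.8241) = √18.0674, |v| = √(1.8² + 2.66² + (-3.01)²) = √(3.24 + 7.0756 + 9.0601) = √19.3757.
cos θ = (u·v)/(|u||v|) = 12.3131/(√18.0674·√19.3757) ≈ 0.6581
Cosine distance = 1 - cos θ ≈ 1 - 0.6581 = 0.3419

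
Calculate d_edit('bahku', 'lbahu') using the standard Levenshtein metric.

Let D[i][j] be the edit distance between the first i characters of 'bahku' and the first j characters of 'lbahu', with D[i][0] = i, D[0][j] = j, and D[i][j] = D[i-1][j-1] if the characters match, else 1 + min(D[i-1][j], D[i][j-1], D[i-1][j-1]). Filling the table (rows: prefixes of 'bahku', columns: prefixes of 'lbahu'):
     ε  l  b  a  h  u
  ε  0  1  2  3  4  5
  b  1  1  1  2  3  4
  a  2  2  2  1  2  3
  h  3  3  3  2  1  2
  k  4  4  4  3  2  2
  u  5  5  5  4  3  2
The bottom-right entry gives D[5][5] = 2, so no sequence of fewer than 2 edits works. Backtracking through the table gives one optimal edit sequence (2 edits):
  bahku → lbahku (ins l @1)
  lbahku → lbahu (del k @5)
Edit distance = 2.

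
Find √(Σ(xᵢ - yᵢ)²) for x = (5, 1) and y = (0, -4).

√(Σ(x_i - y_i)²) = √((5 - 0)² + (1 - (-4))²)
= √(5² + 5²) = √(25 + 25) = √50 ≈ 7.0711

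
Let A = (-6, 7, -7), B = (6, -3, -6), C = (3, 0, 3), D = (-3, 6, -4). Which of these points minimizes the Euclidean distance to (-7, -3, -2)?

Distances: d(A) ≈ 11.225, d(B) ≈ 13.6015, d(C) ≈ 11.5758, d(D) ≈ 10.0499. Nearest: D = (-3, 6, -4) with distance 10.0499.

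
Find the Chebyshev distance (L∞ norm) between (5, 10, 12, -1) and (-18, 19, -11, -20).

max(|x_i - y_i|) = max(|5 - (-18)|, |10 - 19|, |12 - (-11)|, |-1 - (-20)|) = max(23, 9, 23, 19) = 23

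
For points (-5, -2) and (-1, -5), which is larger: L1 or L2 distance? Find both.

L1 = |-5 - (-1)| + |-2 - (-5)| = 4 + 3 = 7
L2 = √(4² + 3²) = √25 = 5
L1 ≥ L2 always (equality iff movement is along one axis); L1 > L2 here.
Ratio L1/L2 = 7/5 = 1.4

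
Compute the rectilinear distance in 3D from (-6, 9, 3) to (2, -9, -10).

Σ|x_i - y_i| = |-6 - 2| + |9 - (-9)| + |3 - (-10)| = 8 + 18 + 13 = 39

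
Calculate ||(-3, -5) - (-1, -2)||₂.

√(Σ(x_i - y_i)²) = √((-3 - (-1))² + (-5 - (-2))²)
= √((-2)² + (-3)²) = √(4 + 9) = √13 ≈ 3.6056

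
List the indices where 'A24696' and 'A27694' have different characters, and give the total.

Differing positions: 3, 6. Hamming distance = 2.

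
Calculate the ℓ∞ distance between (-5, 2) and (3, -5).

max(|x_i - y_i|) = max(|-5 - 3|, |2 - (-5)|) = max(8, 7) = 8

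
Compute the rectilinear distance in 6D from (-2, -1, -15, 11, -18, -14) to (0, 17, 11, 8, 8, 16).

Σ|x_i - y_i| = |-2 - 0| + |-1 - 17| + |-15 - 11| + |11 - 8| + |-18 - 8| + |-14 - 16| = 2 + 18 + 26 + 3 + 26 + 30 = 105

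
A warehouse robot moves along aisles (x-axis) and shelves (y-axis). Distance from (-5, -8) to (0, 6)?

Σ|x_i - y_i| = |-5 - 0| + |-8 - 6| = 5 + 14 = 19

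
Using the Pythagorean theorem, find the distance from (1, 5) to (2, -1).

√(Σ(x_i - y_i)²) = √((1 - 2)² + (5 - (-1))²)
= √((-1)² + 6²) = √(1 + 36) = √37 ≈ 6.0828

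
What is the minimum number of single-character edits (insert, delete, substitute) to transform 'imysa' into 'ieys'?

Let D[i][j] be the edit distance between the first i characters of 'imysa' and the first j characters of 'ieys', with D[i][0] = i, D[0][j] = j, and D[i][j] = D[i-1][j-1] if the characters match, else 1 + min(D[i-1][j], D[i][j-1], D[i-1][j-1]). Filling the table (rows: prefixes of 'imysa', columns: prefixes of 'ieys'):
     ε  i  e  y  s
  ε  0  1  2  3  4
  i  1  0  1  2  3
  m  2  1  1  2  3
  y  3  2  2  1  2
  s  4  3  3  2  1
  a  5  4  4  3  2
The bottom-right entry gives D[5][4] = 2, so no sequence of fewer than 2 edits works. Backtracking through the table gives one optimal edit sequence (2 edits):
  imysa → ieysa (sub m→e @2)
  ieysa → ieys (del a @5)
Edit distance = 2.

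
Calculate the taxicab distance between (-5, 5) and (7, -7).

Σ|x_i - y_i| = |-5 - 7| + |5 - (-7)| = 12 + 12 = 24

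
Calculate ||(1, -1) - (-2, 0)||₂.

√(Σ(x_i - y_i)²) = √((1 - (-2))² + (-1 - 0)²)
= √(3² + (-1)²) = √(9 + 1) = √10 ≈ 3.1623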